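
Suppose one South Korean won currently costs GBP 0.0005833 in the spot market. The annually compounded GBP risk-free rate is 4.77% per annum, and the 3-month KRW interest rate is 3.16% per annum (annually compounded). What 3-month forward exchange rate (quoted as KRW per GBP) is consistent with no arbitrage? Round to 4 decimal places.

1707.7592

T = 3/12 years.
GBP growth factor: (1 + 0.0477)^(3/12) = 1.0117174389.
KRW growth factor: (1 + 0.0316)^(3/12) = 1.007808074.
Forward (GBP per KRW) = 0.0005833 × 1.0117174389 / 1.007808074 = 0.0005855626655.
Quoted the other way: 1/0.0005855626655 = 1707.7592 KRW per GBP.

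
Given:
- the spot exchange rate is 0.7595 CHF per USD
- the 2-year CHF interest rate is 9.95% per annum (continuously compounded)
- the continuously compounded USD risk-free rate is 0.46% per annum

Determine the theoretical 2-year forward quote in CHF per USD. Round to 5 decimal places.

T = 2 years.
CHF growth factor: e^(0.0995×2) = 1.220182.
Growth of 1 USD over T: e^(0.0046×2) = 1.0092425.
So F = 0.7595 × 1.220182 / 1.0092425 = 0.9182414 (CHF/USD).

0.91824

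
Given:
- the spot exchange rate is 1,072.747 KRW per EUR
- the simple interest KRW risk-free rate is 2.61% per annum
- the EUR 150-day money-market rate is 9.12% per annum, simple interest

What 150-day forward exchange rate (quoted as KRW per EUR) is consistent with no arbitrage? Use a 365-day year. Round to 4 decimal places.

T = 150/365 years.
KRW accumulates by 1 + 0.0261×150/365 = 1.0107260274.
Growth of 1 EUR over T: 1 + 0.0912×150/365 = 1.0374794521.
CIP: F = S · (grow KRW)/(grow EUR) = 1072.747 × 1.0107260274/1.0374794521 = 1045.084133 KRW per EUR.

1045.0841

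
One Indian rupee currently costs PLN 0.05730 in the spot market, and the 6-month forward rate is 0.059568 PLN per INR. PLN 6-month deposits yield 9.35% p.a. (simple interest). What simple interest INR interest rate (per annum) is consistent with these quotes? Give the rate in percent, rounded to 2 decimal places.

1.38%

T = 6/12 years.
By CIP, F/S equals the PLN-to-INR growth ratio: 0.059568/0.0573 = 1.0395812.
PLN growth factor: 1 + 0.0935×6/12 = 1.046750.
So the INR growth factor = 1.0068959.
r = (1.0068959 − 1)/(6/12) = 0.013792 → 1.38%.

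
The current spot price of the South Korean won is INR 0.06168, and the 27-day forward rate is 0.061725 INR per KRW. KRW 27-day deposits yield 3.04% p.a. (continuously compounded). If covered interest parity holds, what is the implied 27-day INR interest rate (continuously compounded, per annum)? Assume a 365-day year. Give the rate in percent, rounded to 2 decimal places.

T = 27/365 years.
F/S = 0.061725/0.06168 = 1.0007296 = (growth of INR) / (growth of KRW).
KRW growth factor: e^(0.0304×27/365) = 1.0022513.
That pins the INR growth at 1.0029825.
r = ln(1.0029825)/(27/365) = 0.040259 → 4.03%.

4.03%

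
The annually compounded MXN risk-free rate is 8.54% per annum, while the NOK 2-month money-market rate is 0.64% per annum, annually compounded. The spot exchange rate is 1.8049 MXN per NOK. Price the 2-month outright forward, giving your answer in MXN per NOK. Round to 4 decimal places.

1.8278

T = 2/12 years.
Growth of 1 MXN over T: (1 + 0.0854)^(2/12) = 1.0137518.
NOK growth factor: (1 + 0.0064)^(2/12) = 1.0010638.
Forward (MXN per NOK) = 1.8049 × 1.0137518 / 1.0010638 = 1.827776.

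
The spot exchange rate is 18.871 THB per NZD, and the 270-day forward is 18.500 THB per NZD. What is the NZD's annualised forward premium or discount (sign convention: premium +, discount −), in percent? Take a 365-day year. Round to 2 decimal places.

-2.66%

T = 270/365 years.
(F − S)/S = (18.500 − 18.871)/18.871 = -0.0196598.
×(1/T) gives -2.66% p.a.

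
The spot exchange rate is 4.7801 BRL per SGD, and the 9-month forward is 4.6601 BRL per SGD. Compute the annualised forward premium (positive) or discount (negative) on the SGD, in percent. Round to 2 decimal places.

T = 9/12 years.
SGD trades forward at -2.51041% vs spot over the period.
Annualise by dividing by T: -0.0251041 / (9/12) = -0.033472 → -3.35%.

-3.35%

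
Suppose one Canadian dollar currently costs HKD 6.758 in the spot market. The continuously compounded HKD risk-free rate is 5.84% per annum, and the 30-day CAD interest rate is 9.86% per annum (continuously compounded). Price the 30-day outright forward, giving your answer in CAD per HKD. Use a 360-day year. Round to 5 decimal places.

0.14847

T = 30/360 years.
Growth of 1 HKD over T: e^(0.0584×30/360) = 1.0048785.
CAD accumulates by e^(0.0986×30/360) = 1.0082505.
Forward (HKD per CAD) = 6.758 × 1.0048785 / 1.0082505 = 6.735398.
Invert for CAD per HKD: 1 / 6.735398 = 0.14847.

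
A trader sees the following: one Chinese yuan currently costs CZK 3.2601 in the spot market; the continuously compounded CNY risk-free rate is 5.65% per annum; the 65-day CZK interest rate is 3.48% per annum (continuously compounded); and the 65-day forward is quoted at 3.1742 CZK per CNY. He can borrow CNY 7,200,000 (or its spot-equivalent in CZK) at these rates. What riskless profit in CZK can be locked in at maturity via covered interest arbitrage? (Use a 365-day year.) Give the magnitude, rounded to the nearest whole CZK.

T = 65/365 years.
Invest the CNY and cover forward: 7,200,000 × 1.0101124324 × 3.1742 = CZK 23,085,351.96.
Convert at spot and invest in CZK: 7,200,000 × 3.2601 × 1.006216503 = CZK 23,618,638.23.
The quoted forward undervalues CNY, so borrow CNY, convert to CZK at spot, deposit the CZK at 3.48%, and buy CNY forward at 3.1742 to cover the loan.
Arbitrage profit = |23,085,351.96 − 23,618,638.23| = CZK 533,286.

CZK 533,286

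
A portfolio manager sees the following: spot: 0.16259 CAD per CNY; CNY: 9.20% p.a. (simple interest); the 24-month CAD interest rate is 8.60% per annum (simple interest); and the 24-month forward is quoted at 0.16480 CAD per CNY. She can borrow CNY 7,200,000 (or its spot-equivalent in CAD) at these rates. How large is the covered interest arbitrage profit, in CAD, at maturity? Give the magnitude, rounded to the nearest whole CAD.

CAD 32,888

T = 2 years.
Keep in CNY, deliver into the forward: 7,200,000·1.184000·0.16480 = CAD 1,404,887.04.
Swap to CAD now, deposit: 7,200,000·0.16259·1.172000 = CAD 1,371,999.46.
The quoted forward overvalues CNY, so borrow CAD, buy CNY at spot, deposit the CNY at 9.20%, and sell the proceeds forward at 0.16480.
Profit = 1,404,887.04 − 1,371,999.46 = CAD 32,888.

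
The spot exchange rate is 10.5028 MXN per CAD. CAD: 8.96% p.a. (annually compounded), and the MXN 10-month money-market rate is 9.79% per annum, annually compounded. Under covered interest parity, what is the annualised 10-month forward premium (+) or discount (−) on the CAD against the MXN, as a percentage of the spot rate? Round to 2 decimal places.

T = 10/12 years.
No-arbitrage forward: 10.5028 × 1.0809418 / 1.0741277 = 10.5694281 MXN/CAD.
Annualised premium = (F − S)/S × (1/T) = (10.5694281 − 10.5028)/10.5028 ÷ (10/12) = 0.76%.

+0.76%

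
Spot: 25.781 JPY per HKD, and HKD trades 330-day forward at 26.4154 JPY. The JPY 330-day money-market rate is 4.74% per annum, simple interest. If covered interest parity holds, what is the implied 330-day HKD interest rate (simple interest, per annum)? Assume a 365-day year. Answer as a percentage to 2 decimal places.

T = 330/365 years.
F/S = 26.4154/25.781 = 1.0246073 = (growth of JPY) / (growth of HKD).
The JPY side grows by 1 + 0.0474×330/365 = 1.0428548.
That pins the HKD growth at 1.0178093.
r = (1.0178093 − 1)/(330/365) = 0.019698 → 1.97%.

1.97%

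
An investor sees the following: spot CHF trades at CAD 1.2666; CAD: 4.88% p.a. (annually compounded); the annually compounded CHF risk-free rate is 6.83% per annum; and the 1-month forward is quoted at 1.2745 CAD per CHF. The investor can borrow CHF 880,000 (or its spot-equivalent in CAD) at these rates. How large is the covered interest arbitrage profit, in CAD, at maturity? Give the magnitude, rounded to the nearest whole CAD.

T = 1/12 years.
Route A — deposit CHF, sell forward: 880,000 × 1.005520901 × 1.2745 = CAD 1,127,752.02.
Route B — convert at spot, deposit CAD: 880,000 × 1.2666 × 1.003978448 = CAD 1,119,042.41.
The quoted forward overvalues CHF, so borrow CAD, buy CHF at spot, deposit the CHF at 6.83%, and sell the proceeds forward at 1.2745.
The gap between the two covered legs is CAD 8,710.

CAD 8,710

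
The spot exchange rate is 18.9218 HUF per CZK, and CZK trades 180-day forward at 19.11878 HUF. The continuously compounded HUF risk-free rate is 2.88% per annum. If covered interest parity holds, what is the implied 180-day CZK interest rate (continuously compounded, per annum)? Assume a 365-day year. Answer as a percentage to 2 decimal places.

T = 180/365 years.
CIP gives F = S · g_HUF/g_CZK, so g_HUF/g_CZK = 19.11878/18.9218 = 1.0104102.
The HUF side grows by e^(0.0288×180/365) = 1.0143041.
So the CZK growth factor = 1.0038538.
r = ln(1.0038538)/(180/365) = 0.007800 → 0.78%.

0.78%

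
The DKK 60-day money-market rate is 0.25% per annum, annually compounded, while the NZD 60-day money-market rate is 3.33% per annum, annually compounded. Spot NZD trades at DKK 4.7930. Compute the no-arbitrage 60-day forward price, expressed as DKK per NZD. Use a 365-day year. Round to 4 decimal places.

T = 60/365 years.
Growth of 1 DKK over T: (1 + 0.0025)^(60/365) = 1.0004105.
Growth of 1 NZD over T: (1 + 0.0333)^(60/365) = 1.0053993.
Forward (DKK per NZD) = 4.793 × 1.0004105 / 1.0053993 = 4.769217.

4.7692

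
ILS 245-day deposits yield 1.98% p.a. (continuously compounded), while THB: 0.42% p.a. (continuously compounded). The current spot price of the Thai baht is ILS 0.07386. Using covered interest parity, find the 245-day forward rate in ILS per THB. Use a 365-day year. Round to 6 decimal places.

T = 245/365 years.
ILS growth factor: e^(0.0198×245/365) = 1.0133791.
THB growth factor: e^(0.0042×245/365) = 1.0028232.
So F = 0.07386 × 1.0133791 / 1.0028232 = 0.07463746 (ILS/THB).

0.074637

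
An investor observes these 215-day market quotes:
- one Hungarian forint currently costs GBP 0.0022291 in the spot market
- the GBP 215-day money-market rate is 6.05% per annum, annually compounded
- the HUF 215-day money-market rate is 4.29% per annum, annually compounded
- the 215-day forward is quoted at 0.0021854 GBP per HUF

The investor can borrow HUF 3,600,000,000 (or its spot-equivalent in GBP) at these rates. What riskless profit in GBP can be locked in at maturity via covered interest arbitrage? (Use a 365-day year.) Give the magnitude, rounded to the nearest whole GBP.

T = 215/365 years.
Route A — deposit HUF, sell forward: 3,600,000,000 × 1.025051489 × 0.0021854 = GBP 8,064,531.09.
Route B — convert at spot, deposit GBP: 3,600,000,000 × 0.0022291 × 1.035206129 = GBP 8,307,280.74.
The quoted forward undervalues HUF, so borrow HUF, convert to GBP at spot, deposit the GBP at 6.05%, and buy HUF forward at 0.0021854 to cover the loan.
The gap between the two covered legs is GBP 242,750.

GBP 242,750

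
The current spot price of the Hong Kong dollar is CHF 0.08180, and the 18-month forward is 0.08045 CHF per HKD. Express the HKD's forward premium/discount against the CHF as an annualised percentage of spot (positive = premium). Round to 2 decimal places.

-1.10%

T = 18/12 years.
Period premium: (0.08045 − 0.0818)/0.0818 = -0.0165037.
×(1/T) gives -1.10% p.a.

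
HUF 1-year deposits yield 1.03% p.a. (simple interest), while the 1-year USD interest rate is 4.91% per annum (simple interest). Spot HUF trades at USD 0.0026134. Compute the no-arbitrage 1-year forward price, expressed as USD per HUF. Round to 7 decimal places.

T = 1 year.
USD accumulates by 1 + 0.0491×1 = 1.049100.
HUF accumulates by 1 + 0.0103×1 = 1.010300.
Forward (USD per HUF) = 0.0026134 × 1.049100 / 1.010300 = 0.002713766.

0.0027138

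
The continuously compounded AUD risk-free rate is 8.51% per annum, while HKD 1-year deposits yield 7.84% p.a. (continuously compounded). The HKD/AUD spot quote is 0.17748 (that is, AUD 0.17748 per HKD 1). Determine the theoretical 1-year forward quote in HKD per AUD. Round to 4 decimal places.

T = 1 year.
AUD growth factor: e^(0.0851×1) = 1.0888259.
HKD accumulates by e^(0.0784×1) = 1.0815552.
Forward (AUD per HKD) = 0.17748 × 1.0888259 / 1.0815552 = 0.1786731.
Quoted the other way: 1/0.1786731 = 5.5968 HKD per AUD.

5.5968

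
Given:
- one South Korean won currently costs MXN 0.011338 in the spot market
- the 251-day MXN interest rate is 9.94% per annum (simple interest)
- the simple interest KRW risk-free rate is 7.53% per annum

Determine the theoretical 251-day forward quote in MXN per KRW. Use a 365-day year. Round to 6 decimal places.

0.011517

T = 251/365 years.
MXN growth factor: 1 + 0.0994×251/365 = 1.0683545.
Growth of 1 KRW over T: 1 + 0.0753×251/365 = 1.0517816.
CIP: F = S · (grow MXN)/(grow KRW) = 0.011338 × 1.0683545/1.0517816 = 0.01151665 MXN per KRW.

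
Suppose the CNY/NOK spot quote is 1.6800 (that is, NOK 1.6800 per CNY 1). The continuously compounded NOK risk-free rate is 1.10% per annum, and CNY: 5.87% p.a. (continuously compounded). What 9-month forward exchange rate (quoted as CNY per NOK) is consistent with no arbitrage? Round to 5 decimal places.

T = 9/12 years.
Growth of 1 NOK over T: e^(0.0110×9/12) = 1.0082841.
CNY accumulates by e^(0.0587×9/12) = 1.0450085.
So F = 1.68 × 1.0082841 / 1.0450085 = 1.620960 (NOK/CNY).
Quoted the other way: 1/1.620960 = 0.61692 CNY per NOK.

0.61692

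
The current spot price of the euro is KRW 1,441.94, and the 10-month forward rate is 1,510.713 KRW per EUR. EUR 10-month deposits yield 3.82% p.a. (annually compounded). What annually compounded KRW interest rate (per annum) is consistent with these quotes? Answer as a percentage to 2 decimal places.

9.79%

T = 10/12 years.
F/S = 1510.713/1441.94 = 1.0476948 = (growth of KRW) / (growth of EUR).
The EUR side grows by (1 + 0.0382)^(10/12) = 1.0317335.
Hence g_KRW = 1.0809418.
r = 1.0809418^(12/10) − 1 = 0.097900 → 9.79%.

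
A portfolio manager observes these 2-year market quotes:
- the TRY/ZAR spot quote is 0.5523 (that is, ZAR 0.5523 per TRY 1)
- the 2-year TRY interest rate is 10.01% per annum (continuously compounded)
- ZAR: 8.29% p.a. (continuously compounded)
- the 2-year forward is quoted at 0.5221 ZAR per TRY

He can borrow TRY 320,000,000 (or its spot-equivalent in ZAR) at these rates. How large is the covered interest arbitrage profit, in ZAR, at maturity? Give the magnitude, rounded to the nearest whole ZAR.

ZAR 4,505,024

T = 2 years.
Invest the TRY and cover forward: 320,000,000 × 1.22164706314 × 0.5221 = ZAR 204,103,018.13.
Convert at spot and invest in ZAR: 320,000,000 × 0.5523 × 1.18033701071 = ZAR 208,608,041.92.
The quoted forward undervalues TRY, so borrow TRY, convert to ZAR at spot, deposit the ZAR at 8.29%, and buy TRY forward at 0.5221 to cover the loan.
The gap between the two covered legs is ZAR 4,505,024.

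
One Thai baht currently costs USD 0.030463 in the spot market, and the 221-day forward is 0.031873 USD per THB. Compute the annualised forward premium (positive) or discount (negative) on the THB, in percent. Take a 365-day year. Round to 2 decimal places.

+7.64%

T = 221/365 years.
(F − S)/S = (0.031873 − 0.030463)/0.030463 = 0.0462857.
×(1/T) gives 7.64% p.a.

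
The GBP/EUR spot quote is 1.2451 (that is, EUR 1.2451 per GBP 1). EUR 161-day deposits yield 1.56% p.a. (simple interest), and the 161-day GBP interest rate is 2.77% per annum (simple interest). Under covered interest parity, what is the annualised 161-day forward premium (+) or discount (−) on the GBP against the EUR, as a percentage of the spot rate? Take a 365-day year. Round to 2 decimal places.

T = 161/365 years.
No-arbitrage forward: 1.2451 × 1.0068811 / 1.0122184 = 1.2385347 EUR/GBP.
(F − S)/S ÷ T = (1.2385347 − 1.2451)/1.2451/(161/365) = -0.011954 → -1.20%.

-1.20%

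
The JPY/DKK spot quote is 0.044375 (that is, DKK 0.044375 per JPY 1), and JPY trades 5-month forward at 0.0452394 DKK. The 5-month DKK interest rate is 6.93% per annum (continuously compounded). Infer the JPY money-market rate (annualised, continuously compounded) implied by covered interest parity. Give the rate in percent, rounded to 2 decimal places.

T = 5/12 years.
CIP gives F = S · g_DKK/g_JPY, so g_DKK/g_JPY = 0.0452394/0.044375 = 1.0194794.
The DKK side grows by e^(0.0693×5/12) = 1.0292959.
That pins the JPY growth at 1.0096289.
Take logs: ln 1.0096289 / (5/12) = 0.022999, so 2.30%.

2.30%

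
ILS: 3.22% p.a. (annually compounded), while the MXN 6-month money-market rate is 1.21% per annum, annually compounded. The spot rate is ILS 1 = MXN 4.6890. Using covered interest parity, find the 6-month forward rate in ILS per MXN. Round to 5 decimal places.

T = 6/12 years.
Growth of 1 MXN over T: (1 + 0.0121)^(6/12) = 1.0060318.
Growth of 1 ILS over T: (1 + 0.0322)^(6/12) = 1.0159724.
Forward (MXN per ILS) = 4.689 × 1.0060318 / 1.0159724 = 4.643121.
Invert for ILS per MXN: 1 / 4.643121 = 0.21537.

0.21537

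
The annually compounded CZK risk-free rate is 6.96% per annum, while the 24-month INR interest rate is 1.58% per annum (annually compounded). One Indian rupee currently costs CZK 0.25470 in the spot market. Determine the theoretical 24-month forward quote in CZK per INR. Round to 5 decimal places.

T = 2 years.
CZK accumulates by (1 + 0.0696)^2 = 1.1440442.
Growth of 1 INR over T: (1 + 0.0158)^2 = 1.0318496.
CIP: F = S · (grow CZK)/(grow INR) = 0.2547 × 1.1440442/1.0318496 = 0.2823939 CZK per INR.

0.28239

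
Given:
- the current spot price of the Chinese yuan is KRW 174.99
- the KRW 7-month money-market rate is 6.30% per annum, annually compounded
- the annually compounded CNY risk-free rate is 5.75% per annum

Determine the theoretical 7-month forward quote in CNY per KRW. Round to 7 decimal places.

T = 7/12 years.
Growth of 1 KRW over T: (1 + 0.0630)^(7/12) = 1.0362815.
CNY accumulates by (1 + 0.0575)^(7/12) = 1.0331504.
So F = 174.99 × 1.0362815 / 1.0331504 = 175.5203 (KRW/CNY).
Invert for CNY per KRW: 1 / 175.5203 = 0.0056973.

0.0056973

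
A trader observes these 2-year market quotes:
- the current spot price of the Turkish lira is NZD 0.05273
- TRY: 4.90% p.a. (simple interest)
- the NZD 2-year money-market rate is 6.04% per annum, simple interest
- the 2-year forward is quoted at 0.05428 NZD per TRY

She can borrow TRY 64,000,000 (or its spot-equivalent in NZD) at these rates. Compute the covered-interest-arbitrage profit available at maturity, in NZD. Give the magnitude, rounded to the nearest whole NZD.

T = 2 years.
Keep in TRY, deliver into the forward: 64,000,000·1.098000·0.05428 = NZD 3,814,364.16.
Swap to NZD now, deposit: 64,000,000·0.05273·1.120800 = NZD 3,782,386.18.
The quoted forward overvalues TRY, so borrow NZD, buy TRY at spot, deposit the TRY at 4.90%, and sell the proceeds forward at 0.05428.
Profit = 3,814,364.16 − 3,782,386.18 = NZD 31,978.

NZD 31,978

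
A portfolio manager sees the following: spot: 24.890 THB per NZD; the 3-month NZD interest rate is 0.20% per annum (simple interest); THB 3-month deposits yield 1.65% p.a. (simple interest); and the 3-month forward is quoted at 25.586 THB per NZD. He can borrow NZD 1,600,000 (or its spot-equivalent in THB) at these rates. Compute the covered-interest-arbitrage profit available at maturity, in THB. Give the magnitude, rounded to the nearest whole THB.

T = 3/12 years.
Keep in NZD, deliver into the forward: 1,600,000·1.000500·25.586 = THB 40,958,068.80.
Swap to THB now, deposit: 1,600,000·24.890·1.004125 = THB 39,988,274.00.
The quoted forward overvalues NZD, so borrow THB, buy NZD at spot, deposit the NZD at 0.20%, and sell the proceeds forward at 25.586.
Arbitrage profit = |40,958,068.80 − 39,988,274.00| = THB 969,795.

THB 969,795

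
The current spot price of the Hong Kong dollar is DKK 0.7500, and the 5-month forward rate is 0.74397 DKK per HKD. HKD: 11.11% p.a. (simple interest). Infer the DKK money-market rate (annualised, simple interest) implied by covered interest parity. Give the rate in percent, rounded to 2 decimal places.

T = 5/12 years.
By CIP, F/S equals the DKK-to-HKD growth ratio: 0.74397/0.75 = 0.9919600.
The HKD side grows by 1 + 0.1111×5/12 = 1.0462917.
That pins the DKK growth at 1.0378795.
r = (1.0378795 − 1)/(5/12) = 0.090911 → 9.09%.

9.09%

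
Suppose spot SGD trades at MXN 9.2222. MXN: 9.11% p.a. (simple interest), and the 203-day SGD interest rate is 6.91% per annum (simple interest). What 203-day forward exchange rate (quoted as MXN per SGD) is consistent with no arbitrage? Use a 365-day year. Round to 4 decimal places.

T = 203/365 years.
Growth of 1 MXN over T: 1 + 0.0911×203/365 = 1.0506666.
Growth of 1 SGD over T: 1 + 0.0691×203/365 = 1.038431.
Forward (MXN per SGD) = 9.2222 × 1.0506666 / 1.038431 = 9.330863.

9.3309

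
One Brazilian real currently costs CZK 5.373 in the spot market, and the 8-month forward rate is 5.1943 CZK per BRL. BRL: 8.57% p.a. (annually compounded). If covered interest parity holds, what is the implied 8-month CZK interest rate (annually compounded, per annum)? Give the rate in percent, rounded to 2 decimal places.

T = 8/12 years.
F/S = 5.1943/5.373 = 0.9667411 = (growth of CZK) / (growth of BRL).
BRL growth factor: (1 + 0.0857)^(8/12) = 1.0563469.
That pins the CZK growth at 1.021214.
Annualise: 1.021214^(12/8) − 1 = 0.031989 = 3.20%.

3.20%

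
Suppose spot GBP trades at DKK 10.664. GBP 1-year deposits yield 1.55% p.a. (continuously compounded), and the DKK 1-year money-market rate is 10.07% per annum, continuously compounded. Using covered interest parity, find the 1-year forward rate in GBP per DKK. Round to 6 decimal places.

T = 1 year.
Growth of 1 DKK over T: e^(0.1007×1) = 1.1059448.
GBP accumulates by e^(0.0155×1) = 1.0156207.
CIP: F = S · (grow DKK)/(grow GBP) = 10.664 × 1.1059448/1.0156207 = 11.61240 DKK per GBP.
Quoted the other way: 1/11.61240 = 0.086115 GBP per DKK.

0.086115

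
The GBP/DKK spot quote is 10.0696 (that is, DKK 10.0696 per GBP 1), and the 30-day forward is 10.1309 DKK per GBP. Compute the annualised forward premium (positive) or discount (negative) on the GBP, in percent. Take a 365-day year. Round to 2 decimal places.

+7.41%

T = 30/365 years.
GBP trades forward at +0.60876% vs spot over the period.
Annualise by dividing by T: 0.0060876 / (30/365) = 0.074066 → 7.41%.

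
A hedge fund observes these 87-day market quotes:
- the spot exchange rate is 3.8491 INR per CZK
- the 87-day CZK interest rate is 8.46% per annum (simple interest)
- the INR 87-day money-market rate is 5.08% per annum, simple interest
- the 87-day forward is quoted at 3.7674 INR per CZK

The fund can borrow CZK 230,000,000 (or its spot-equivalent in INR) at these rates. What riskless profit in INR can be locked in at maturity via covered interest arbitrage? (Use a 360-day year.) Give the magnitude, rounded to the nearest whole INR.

T = 87/360 years.
Invest the CZK and cover forward: 230,000,000 × 1.020445 × 3.7674 = INR 884,217,633.39.
Convert at spot and invest in INR: 230,000,000 × 3.8491 × 1.01227666667 = INR 896,161,447.07.
The quoted forward undervalues CZK, so borrow CZK, convert to INR at spot, deposit the INR at 5.08%, and buy CZK forward at 3.7674 to cover the loan.
The gap between the two covered legs is INR 11,943,814.

INR 11,943,814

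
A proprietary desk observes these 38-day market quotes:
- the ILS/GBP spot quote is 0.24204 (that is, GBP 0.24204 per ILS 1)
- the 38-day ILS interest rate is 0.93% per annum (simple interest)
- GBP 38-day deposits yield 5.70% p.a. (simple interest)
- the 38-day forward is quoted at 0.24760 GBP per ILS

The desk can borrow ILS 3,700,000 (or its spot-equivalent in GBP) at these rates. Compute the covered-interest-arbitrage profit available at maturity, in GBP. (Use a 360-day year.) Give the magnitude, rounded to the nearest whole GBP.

GBP 16,083

T = 38/360 years.
Invest the ILS and cover forward: 3,700,000 × 1.00098167 × 0.24760 = GBP 917,019.33.
Convert at spot and invest in GBP: 3,700,000 × 0.24204 × 1.00601667 = GBP 900,936.22.
The quoted forward overvalues ILS, so borrow GBP, buy ILS at spot, deposit the ILS at 0.93%, and sell the proceeds forward at 0.24760.
Arbitrage profit = |917,019.33 − 900,936.22| = GBP 16,083.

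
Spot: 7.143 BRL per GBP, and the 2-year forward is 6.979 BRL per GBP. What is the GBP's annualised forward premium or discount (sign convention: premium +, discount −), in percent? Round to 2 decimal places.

-1.15%

T = 2 years.
GBP trades forward at -2.29595% vs spot over the period.
×(1/T) gives -1.15% p.a.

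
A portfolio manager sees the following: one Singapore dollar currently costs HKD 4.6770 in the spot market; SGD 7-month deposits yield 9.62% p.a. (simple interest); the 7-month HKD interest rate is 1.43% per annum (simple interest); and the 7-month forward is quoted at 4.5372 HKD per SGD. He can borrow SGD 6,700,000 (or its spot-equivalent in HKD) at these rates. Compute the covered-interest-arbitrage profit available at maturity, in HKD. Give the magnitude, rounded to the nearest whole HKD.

HKD 507,850

T = 7/12 years.
Invest the SGD and cover forward: 6,700,000 × 1.0561166667 × 4.5372 = HKD 32,105,144.02.
Convert at spot and invest in HKD: 6,700,000 × 4.6770 × 1.0083416667 = HKD 31,597,293.63.
The quoted forward overvalues SGD, so borrow HKD, buy SGD at spot, deposit the SGD at 9.62%, and sell the proceeds forward at 4.5372.
Profit = 32,105,144.02 − 31,597,293.63 = HKD 507,850.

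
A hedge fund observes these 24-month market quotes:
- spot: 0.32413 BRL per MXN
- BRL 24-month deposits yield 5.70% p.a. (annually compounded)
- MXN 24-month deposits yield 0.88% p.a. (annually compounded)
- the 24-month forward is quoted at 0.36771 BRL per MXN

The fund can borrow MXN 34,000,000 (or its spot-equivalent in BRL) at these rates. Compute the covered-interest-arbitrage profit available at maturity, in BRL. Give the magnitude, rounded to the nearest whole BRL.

BRL 410,593

T = 2 years.
Keep in MXN, deliver into the forward: 34,000,000·1.01767744·0.36771 = BRL 12,723,145.83.
Swap to BRL now, deposit: 34,000,000·0.32413·1.117249 = BRL 12,312,553.22.
The quoted forward overvalues MXN, so borrow BRL, buy MXN at spot, deposit the MXN at 0.88%, and sell the proceeds forward at 0.36771.
Arbitrage profit = |12,723,145.83 − 12,312,553.22| = BRL 410,593.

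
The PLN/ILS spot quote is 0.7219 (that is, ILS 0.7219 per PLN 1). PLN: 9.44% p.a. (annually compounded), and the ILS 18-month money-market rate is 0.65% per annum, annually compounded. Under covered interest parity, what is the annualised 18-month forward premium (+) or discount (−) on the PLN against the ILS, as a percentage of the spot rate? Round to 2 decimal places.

-7.87%

T = 18/12 years.
No-arbitrage forward: 0.7219 × 1.0097658 / 1.144891 = 0.6366981 ILS/PLN.
(F − S)/S ÷ T = (0.6366981 − 0.7219)/0.7219/(18/12) = -0.078683 → -7.87%.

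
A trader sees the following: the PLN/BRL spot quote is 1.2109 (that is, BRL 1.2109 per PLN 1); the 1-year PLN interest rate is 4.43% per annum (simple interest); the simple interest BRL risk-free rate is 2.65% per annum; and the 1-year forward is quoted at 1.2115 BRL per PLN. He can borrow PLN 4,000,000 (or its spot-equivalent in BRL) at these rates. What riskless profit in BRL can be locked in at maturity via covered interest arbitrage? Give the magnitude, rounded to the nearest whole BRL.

T = 1 year.
Invest the PLN and cover forward: 4,000,000 × 1.044300 × 1.2115 = BRL 5,060,677.80.
Convert at spot and invest in BRL: 4,000,000 × 1.2109 × 1.026500 = BRL 4,971,955.40.
The quoted forward overvalues PLN, so borrow BRL, buy PLN at spot, deposit the PLN at 4.43%, and sell the proceeds forward at 1.2115.
Arbitrage profit = |5,060,677.80 − 4,971,955.40| = BRL 88,722.

BRL 88,722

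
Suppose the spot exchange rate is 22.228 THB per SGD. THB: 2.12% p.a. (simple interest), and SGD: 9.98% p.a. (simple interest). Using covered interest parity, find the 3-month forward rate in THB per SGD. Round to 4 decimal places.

T = 3/12 years.
Growth of 1 THB over T: 1 + 0.0212×3/12 = 1.005300.
SGD growth factor: 1 + 0.0998×3/12 = 1.024950.
Forward (THB per SGD) = 22.228 × 1.005300 / 1.024950 = 21.801852.

21.8019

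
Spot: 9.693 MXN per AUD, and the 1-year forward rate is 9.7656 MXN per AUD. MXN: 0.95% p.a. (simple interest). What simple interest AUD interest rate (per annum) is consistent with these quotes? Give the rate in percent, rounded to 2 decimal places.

0.20%

T = 1 year.
F/S = 9.7656/9.693 = 1.0074899 = (growth of MXN) / (growth of AUD).
The MXN side grows by 1 + 0.0095×1 = 1.009500.
That pins the AUD growth at 1.0019952.
r = (1.0019952 − 1)/1 = 0.001995 → 0.20%.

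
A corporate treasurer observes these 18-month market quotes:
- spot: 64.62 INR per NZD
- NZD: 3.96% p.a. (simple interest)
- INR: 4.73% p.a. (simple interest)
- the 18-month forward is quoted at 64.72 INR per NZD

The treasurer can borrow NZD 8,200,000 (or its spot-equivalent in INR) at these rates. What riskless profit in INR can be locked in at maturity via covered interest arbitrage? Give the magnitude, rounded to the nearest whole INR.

INR 5,251,452

T = 18/12 years.
Route A — deposit NZD, sell forward: 8,200,000 × 1.059400 × 64.72 = INR 562,227,817.60.
Route B — convert at spot, deposit INR: 8,200,000 × 64.62 × 1.070950 = INR 567,479,269.80.
The quoted forward undervalues NZD, so borrow NZD, convert to INR at spot, deposit the INR at 4.73%, and buy NZD forward at 64.72 to cover the loan.
Profit = 567,479,269.80 − 562,227,817.60 = INR 5,251,452.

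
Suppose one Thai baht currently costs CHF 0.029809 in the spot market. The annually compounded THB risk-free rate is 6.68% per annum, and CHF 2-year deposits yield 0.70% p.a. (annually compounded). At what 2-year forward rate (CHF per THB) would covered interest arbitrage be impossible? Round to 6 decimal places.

T = 2 years.
CHF growth factor: (1 + 0.0070)^2 = 1.014049.
THB growth factor: (1 + 0.0668)^2 = 1.1380622.
So F = 0.029809 × 1.014049 / 1.1380622 = 0.02656075 (CHF/THB).

0.026561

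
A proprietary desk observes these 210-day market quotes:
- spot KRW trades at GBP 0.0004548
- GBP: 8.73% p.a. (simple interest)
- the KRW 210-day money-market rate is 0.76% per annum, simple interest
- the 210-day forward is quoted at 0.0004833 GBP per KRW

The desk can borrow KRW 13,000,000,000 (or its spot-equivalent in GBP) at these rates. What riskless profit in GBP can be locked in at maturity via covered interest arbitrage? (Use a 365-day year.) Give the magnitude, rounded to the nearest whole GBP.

T = 210/365 years.
Route A — deposit KRW, sell forward: 13,000,000,000 × 1.004372603 × 0.0004833 = GBP 6,310,372.63.
Route B — convert at spot, deposit GBP: 13,000,000,000 × 0.0004548 × 1.050227397 = GBP 6,209,364.46.
The quoted forward overvalues KRW, so borrow GBP, buy KRW at spot, deposit the KRW at 0.76%, and sell the proceeds forward at 0.0004833.
The gap between the two covered legs is GBP 101,008.

GBP 101,008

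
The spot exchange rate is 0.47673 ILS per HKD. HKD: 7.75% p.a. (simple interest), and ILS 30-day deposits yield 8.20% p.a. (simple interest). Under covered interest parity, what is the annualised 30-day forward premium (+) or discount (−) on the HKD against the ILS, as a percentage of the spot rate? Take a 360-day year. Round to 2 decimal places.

+0.45%

T = 30/360 years.
CIP forward (ILS per HKD) = 0.47673 × 1.0068333/1.0064583 = 0.47690763.
Annualised premium = (F − S)/S × (1/T) = (0.47690763 − 0.47673)/0.47673 ÷ (30/360) = 0.45%.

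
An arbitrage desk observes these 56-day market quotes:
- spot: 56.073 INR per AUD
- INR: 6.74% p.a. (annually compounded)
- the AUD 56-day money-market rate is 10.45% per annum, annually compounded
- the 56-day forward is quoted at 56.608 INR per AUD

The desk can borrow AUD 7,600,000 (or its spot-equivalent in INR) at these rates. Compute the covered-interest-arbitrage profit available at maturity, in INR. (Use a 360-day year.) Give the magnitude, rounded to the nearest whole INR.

T = 56/360 years.
Keep in AUD, deliver into the forward: 7,600,000·1.01558123457·56.608 = INR 436,924,171.20.
Swap to INR now, deposit: 7,600,000·56.073·1.01019788076 = INR 430,500,675.84.
The quoted forward overvalues AUD, so borrow INR, buy AUD at spot, deposit the AUD at 10.45%, and sell the proceeds forward at 56.608.
Profit = 436,924,171.20 − 430,500,675.84 = INR 6,423,495.

INR 6,423,495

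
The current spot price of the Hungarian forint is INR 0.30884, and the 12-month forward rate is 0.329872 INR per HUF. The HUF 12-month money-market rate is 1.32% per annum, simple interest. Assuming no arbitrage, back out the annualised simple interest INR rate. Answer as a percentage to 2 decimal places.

8.22%

T = 1 year.
F/S = 0.329872/0.30884 = 1.0681000 = (growth of INR) / (growth of HUF).
HUF growth factor: 1 + 0.0132×1 = 1.013200.
That pins the INR growth at 1.0821989.
(1.0821989 − 1)/T = 0.082199, i.e. 8.22%.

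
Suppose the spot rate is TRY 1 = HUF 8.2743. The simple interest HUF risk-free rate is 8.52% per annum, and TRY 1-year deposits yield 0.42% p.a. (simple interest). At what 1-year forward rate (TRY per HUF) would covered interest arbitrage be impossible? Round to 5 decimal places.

T = 1 year.
HUF growth factor: 1 + 0.0852×1 = 1.085200.
Growth of 1 TRY over T: 1 + 0.0042×1 = 1.004200.
CIP: F = S · (grow HUF)/(grow TRY) = 8.2743 × 1.085200/1.004200 = 8.941715 HUF per TRY.
Quoted the other way: 1/8.941715 = 0.11184 TRY per HUF.

0.11184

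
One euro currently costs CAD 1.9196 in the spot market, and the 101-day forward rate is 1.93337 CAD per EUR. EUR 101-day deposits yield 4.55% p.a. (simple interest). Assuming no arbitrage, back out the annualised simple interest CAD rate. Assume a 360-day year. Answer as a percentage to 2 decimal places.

T = 101/360 years.
By CIP, F/S equals the CAD-to-EUR growth ratio: 1.93337/1.9196 = 1.0071734.
The EUR side grows by 1 + 0.0455×101/360 = 1.0127653.
Hence g_CAD = 1.0200303.
(1.0200303 − 1)/T = 0.071395, i.e. 7.14%.

7.14%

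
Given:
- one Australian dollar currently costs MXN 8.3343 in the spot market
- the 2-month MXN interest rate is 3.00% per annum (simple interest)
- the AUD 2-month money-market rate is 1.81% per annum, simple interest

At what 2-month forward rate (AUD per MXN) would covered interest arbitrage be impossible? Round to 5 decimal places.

0.11975

T = 2/12 years.
MXN accumulates by 1 + 0.0300×2/12 = 1.005000.
AUD growth factor: 1 + 0.0181×2/12 = 1.0030167.
Forward (MXN per AUD) = 8.3343 × 1.005000 / 1.0030167 = 8.350780.
Quoted the other way: 1/8.350780 = 0.11975 AUD per MXN.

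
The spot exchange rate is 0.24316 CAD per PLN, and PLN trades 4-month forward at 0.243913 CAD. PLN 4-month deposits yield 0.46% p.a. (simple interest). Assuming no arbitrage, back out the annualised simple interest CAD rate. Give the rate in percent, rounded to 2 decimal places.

T = 4/12 years.
CIP gives F = S · g_CAD/g_PLN, so g_CAD/g_PLN = 0.243913/0.24316 = 1.0030967.
The PLN side grows by 1 + 0.0046×4/12 = 1.0015333.
That pins the CAD growth at 1.0046347.
r = (1.0046347 − 1)/(4/12) = 0.013904 → 1.39%.

1.39%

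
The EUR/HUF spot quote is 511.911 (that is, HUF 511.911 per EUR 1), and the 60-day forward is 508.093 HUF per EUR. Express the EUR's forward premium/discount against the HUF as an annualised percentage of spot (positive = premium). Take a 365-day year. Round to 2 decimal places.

-4.54%

T = 60/365 years.
Period premium: (508.093 − 511.911)/511.911 = -0.0074583.
Per annum: -0.0074583 / (60/365) = -0.045371 = -4.54%.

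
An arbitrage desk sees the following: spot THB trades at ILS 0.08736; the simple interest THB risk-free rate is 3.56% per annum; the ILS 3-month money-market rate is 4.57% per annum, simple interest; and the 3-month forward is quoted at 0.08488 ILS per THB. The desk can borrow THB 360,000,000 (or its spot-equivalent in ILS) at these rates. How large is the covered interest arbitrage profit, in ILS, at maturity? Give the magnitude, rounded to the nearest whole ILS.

ILS 980,156

T = 3/12 years.
Keep in THB, deliver into the forward: 360,000,000·1.008900·0.08488 = ILS 30,828,755.52.
Swap to ILS now, deposit: 360,000,000·0.08736·1.011425 = ILS 31,808,911.68.
The quoted forward undervalues THB, so borrow THB, convert to ILS at spot, deposit the ILS at 4.57%, and buy THB forward at 0.08488 to cover the loan.
Arbitrage profit = |30,828,755.52 − 31,808,911.68| = ILS 980,156.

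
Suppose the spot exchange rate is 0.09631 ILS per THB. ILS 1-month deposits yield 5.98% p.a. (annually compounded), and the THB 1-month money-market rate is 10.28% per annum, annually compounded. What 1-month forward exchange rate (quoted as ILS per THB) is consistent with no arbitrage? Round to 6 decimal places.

0.095991

T = 1/12 years.
Growth of 1 ILS over T: (1 + 0.0598)^(1/12) = 1.0048517.
THB growth factor: (1 + 0.1028)^(1/12) = 1.0081877.
Forward (ILS per THB) = 0.09631 × 1.0048517 / 1.0081877 = 0.09599132.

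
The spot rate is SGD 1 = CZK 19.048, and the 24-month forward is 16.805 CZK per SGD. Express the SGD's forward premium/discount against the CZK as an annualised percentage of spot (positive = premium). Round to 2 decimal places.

T = 2 years.
SGD trades forward at -11.77551% vs spot over the period.
Per annum: -0.1177551 / 2 = -0.058878 = -5.89%.

-5.89%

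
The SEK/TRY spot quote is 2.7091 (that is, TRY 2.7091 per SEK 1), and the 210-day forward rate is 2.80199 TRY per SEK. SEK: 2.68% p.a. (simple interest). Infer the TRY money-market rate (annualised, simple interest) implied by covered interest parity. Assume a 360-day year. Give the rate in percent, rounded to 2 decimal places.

8.65%

T = 210/360 years.
By CIP, F/S equals the TRY-to-SEK growth ratio: 2.80199/2.7091 = 1.0342881.
SEK growth factor: 1 + 0.0268×210/360 = 1.0156333.
That pins the TRY growth at 1.0504574.
r = (1.0504574 − 1)/(210/360) = 0.086498 → 8.65%.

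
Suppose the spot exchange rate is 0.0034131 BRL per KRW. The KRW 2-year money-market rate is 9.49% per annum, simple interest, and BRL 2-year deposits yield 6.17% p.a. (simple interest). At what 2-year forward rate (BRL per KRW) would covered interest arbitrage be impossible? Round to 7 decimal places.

0.0032226

T = 2 years.
Growth of 1 BRL over T: 1 + 0.0617×2 = 1.123400.
KRW growth factor: 1 + 0.0949×2 = 1.189800.
Forward (BRL per KRW) = 0.0034131 × 1.123400 / 1.189800 = 0.003222623.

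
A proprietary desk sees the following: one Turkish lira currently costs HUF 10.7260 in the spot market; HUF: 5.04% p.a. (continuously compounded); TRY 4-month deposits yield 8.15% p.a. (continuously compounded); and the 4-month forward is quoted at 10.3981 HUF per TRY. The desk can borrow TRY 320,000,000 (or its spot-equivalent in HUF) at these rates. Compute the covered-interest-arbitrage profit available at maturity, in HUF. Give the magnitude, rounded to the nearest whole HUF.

T = 4/12 years.
Invest the TRY and cover forward: 320,000,000 × 1.027539045 × 10.3981 = HUF 3,419,025,198.02.
Convert at spot and invest in HUF: 320,000,000 × 10.7260 × 1.016941913602 = HUF 3,490,470,068.89.
The quoted forward undervalues TRY, so borrow TRY, convert to HUF at spot, deposit the HUF at 5.04%, and buy TRY forward at 10.3981 to cover the loan.
The gap between the two covered legs is HUF 71,444,871.

HUF 71,444,871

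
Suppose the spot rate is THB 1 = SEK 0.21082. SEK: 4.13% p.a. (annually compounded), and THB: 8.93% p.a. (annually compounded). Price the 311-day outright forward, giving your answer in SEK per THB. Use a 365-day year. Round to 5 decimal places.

T = 311/365 years.
Growth of 1 SEK over T: (1 + 0.0413)^(311/365) = 1.035084.
THB accumulates by (1 + 0.0893)^(311/365) = 1.0756023.
So F = 0.21082 × 1.035084 / 1.0756023 = 0.2028783 (SEK/THB).

0.20288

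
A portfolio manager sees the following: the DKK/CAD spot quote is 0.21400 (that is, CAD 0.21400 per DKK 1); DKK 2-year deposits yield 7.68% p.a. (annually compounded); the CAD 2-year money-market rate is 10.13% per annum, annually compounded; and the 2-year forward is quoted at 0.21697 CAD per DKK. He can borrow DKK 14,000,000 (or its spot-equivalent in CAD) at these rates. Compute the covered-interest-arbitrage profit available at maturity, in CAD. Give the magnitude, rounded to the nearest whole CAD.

CAD 111,665

T = 2 years.
Invest the DKK and cover forward: 14,000,000 × 1.15949824 × 0.21697 = CAD 3,522,068.66.
Convert at spot and invest in CAD: 14,000,000 × 0.21400 × 1.21286169 = CAD 3,633,733.62.
The quoted forward undervalues DKK, so borrow DKK, convert to CAD at spot, deposit the CAD at 10.13%, and buy DKK forward at 0.21697 to cover the loan.
Arbitrage profit = |3,522,068.66 − 3,633,733.62| = CAD 111,665.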